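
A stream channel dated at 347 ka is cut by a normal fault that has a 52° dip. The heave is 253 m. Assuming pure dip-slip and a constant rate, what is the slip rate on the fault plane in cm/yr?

dip-slip = heave / cos(dip) = 253 m / cos(52°) = 410.9 m
rate = 410.9 m / 347 ka = 0.00118 m/yr = 0.118 cm/yr

0.118 cm/yr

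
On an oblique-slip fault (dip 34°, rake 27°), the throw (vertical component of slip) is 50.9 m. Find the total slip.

dip-slip = throw / sin(dip) = 50.9 / sin(34°) = 91.02 m
net slip = dip-slip / sin(rake) = 91.02 / sin(27°) = 200 m

200 m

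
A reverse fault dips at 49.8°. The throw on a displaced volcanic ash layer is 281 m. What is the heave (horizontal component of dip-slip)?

heave = throw / tan(dip) = 281 / tan(49.8°) = 237 m

237 m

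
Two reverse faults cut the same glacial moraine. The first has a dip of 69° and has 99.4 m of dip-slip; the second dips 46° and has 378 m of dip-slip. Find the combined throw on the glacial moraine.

throw_A = 99.4 × sin(69°) = 92.80 m
throw_B = 378 × sin(46°) = 271.9 m
total = 92.80 + 271.9 = 365 m

365 m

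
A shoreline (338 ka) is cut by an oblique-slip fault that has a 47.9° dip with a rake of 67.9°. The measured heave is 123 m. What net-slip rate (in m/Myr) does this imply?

586 m/Myr

dip-slip = heave / cos(dip) = 123 / cos(47.9°) = 183.5 m
net slip = dip-slip / sin(rake) = 183.5 / sin(67.9°) = 198 m
rate = 198 m / 338 ka = 0.000586 m/yr = 586 m/Myr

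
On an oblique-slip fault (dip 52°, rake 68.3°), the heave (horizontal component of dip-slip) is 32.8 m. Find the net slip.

57.3 m

dip-slip = heave / cos(dip) = 32.8 / cos(52°) = 53.28 m
net slip = dip-slip / sin(rake) = 53.28 / sin(68.3°) = 57.3 m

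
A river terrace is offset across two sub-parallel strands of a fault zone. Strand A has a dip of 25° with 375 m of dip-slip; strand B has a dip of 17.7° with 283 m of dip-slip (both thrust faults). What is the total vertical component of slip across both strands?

245 m

throw_A = 375 × sin(25°) = 158.5 m
throw_B = 283 × sin(17.7°) = 86.04 m
total = 158.5 + 86.04 = 245 m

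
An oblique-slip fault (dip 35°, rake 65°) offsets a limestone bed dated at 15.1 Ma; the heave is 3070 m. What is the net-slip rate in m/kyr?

0.274 m/kyr

dip-slip = heave / cos(dip) = 3070 / cos(35°) = 3748 m
net slip = dip-slip / sin(rake) = 3748 / sin(65°) = 4135 m
rate = 4135 m / 15.1 Ma = 0.000274 m/yr = 0.274 m/kyr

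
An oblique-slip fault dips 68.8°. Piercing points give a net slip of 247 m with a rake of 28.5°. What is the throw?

dip-slip = net slip × sin(rake) = 247 m × sin(28.5°) = 117.9 m
throw = dip-slip × sin(dip) = 117.9 × sin(68.8°) = 110 m

110 m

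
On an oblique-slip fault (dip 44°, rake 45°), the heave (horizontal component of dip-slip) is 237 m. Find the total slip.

466 m

dip-slip = heave / cos(dip) = 237 / cos(44°) = 329.5 m
net slip = dip-slip / sin(rake) = 329.5 / sin(45°) = 466 m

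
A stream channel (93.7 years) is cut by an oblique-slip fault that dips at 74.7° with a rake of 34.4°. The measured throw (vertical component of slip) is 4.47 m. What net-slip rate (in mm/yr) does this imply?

dip-slip = throw / sin(dip) = 4.47 / sin(74.7°) = 4.634 m
net slip = dip-slip / sin(rake) = 4.634 / sin(34.4°) = 8.203 m
rate = 8.203 m / 93.7 years = 0.0875 m/yr = 87.5 mm/yr

87.5 mm/yr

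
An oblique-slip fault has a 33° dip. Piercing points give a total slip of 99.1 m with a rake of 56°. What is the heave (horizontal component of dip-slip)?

68.9 m

dip-slip = net slip × sin(rake) = 99.1 m × sin(56°) = 82.16 m
heave = dip-slip × cos(dip) = 82.16 × cos(33°) = 68.9 m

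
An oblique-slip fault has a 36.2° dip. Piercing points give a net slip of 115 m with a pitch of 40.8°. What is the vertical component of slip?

44.4 m

dip-slip = net slip × sin(rake) = 115 m × sin(40.8°) = 75.14 m
throw = dip-slip × sin(dip) = 75.14 × sin(36.2°) = 44.4 m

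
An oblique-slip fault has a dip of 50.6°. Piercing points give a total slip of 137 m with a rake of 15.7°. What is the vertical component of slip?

28.6 m

dip-slip = net slip × sin(rake) = 137 m × sin(15.7°) = 37.07 m
throw = dip-slip × sin(dip) = 37.07 × sin(50.6°) = 28.6 m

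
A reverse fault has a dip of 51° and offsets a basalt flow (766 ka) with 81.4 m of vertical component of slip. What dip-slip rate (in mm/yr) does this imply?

dip-slip = throw / sin(dip) = 81.4 m / sin(51°) = 104.7 m
rate = 104.7 m / 766 ka = 0.000137 m/yr = 0.137 mm/yr

0.137 mm/yr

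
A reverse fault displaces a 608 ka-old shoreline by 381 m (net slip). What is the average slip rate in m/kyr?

rate = 381 m / 608 ka = 0.000627 m/yr = 0.627 m/kyr

0.627 m/kyr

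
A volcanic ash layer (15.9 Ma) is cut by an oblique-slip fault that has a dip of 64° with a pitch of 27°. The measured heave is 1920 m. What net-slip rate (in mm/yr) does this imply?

0.607 mm/yr

dip-slip = heave / cos(dip) = 1920 / cos(64°) = 4380 m
net slip = dip-slip / sin(rake) = 4380 / sin(27°) = 9647 m
rate = 9647 m / 15.9 Ma = 0.000607 m/yr = 0.607 mm/yr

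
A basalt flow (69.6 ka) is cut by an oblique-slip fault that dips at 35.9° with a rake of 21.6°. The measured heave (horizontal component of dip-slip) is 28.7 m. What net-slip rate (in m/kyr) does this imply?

1.38 m/kyr

dip-slip = heave / cos(dip) = 28.7 / cos(35.9°) = 35.43 m
net slip = dip-slip / sin(rake) = 35.43 / sin(21.6°) = 96.25 m
rate = 96.25 m / 69.6 ka = 0.00138 m/yr = 1.38 m/kyr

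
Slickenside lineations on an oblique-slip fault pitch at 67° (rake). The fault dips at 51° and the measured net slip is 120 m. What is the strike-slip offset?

strike-slip = net slip × cos(rake) = 120 m × cos(67°) = 46.9 m

46.9 m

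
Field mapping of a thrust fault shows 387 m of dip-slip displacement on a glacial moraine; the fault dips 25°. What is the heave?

heave = dip-slip × cos(dip) = 387 m × cos(25°) = 351 m

351 m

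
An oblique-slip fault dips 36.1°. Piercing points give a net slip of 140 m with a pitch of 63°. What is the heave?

dip-slip = net slip × sin(rake) = 140 m × sin(63°) = 124.7 m
heave = dip-slip × cos(dip) = 124.7 × cos(36.1°) = 101 m

101 m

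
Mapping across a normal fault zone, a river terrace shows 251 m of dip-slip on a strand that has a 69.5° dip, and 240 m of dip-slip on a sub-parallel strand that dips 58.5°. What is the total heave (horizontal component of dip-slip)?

213 m

heave_A = 251 × cos(69.5°) = 87.90 m
heave_B = 240 × cos(58.5°) = 125.4 m
total = 87.90 + 125.4 = 213 m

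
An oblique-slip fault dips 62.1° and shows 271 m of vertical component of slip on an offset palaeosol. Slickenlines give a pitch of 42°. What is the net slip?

dip-slip = throw / sin(dip) = 271 / sin(62.1°) = 306.6 m
net slip = dip-slip / sin(rake) = 306.6 / sin(42°) = 458 m

458 m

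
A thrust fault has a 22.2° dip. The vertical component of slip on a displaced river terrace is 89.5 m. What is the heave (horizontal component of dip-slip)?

219 m

heave = throw / tan(dip) = 89.5 / tan(22.2°) = 219 m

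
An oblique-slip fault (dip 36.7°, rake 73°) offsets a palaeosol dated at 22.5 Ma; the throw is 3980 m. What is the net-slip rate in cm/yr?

dip-slip = throw / sin(dip) = 3980 / sin(36.7°) = 6660 m
net slip = dip-slip / sin(rake) = 6660 / sin(73°) = 6964 m
rate = 6964 m / 22.5 Ma = 0.000310 m/yr = 0.0310 cm/yr

0.0310 cm/yr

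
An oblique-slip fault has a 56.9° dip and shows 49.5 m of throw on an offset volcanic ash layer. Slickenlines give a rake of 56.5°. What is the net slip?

dip-slip = throw / sin(dip) = 49.5 / sin(56.9°) = 59.09 m
net slip = dip-slip / sin(rake) = 59.09 / sin(56.5°) = 70.9 m

70.9 m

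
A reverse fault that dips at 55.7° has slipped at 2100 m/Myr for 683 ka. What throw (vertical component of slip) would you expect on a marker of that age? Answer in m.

dip-slip = rate × time = 2100 m/Myr × 683 ka = 1434 m
throw = dip-slip × sin(dip) = 1434 × sin(55.7°) = 1180 m

1180 m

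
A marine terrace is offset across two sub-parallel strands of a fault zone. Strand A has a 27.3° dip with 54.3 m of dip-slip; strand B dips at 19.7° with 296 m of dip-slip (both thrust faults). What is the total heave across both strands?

327 m

heave_A = 54.3 × cos(27.3°) = 48.25 m
heave_B = 296 × cos(19.7°) = 278.7 m
total = 48.25 + 278.7 = 327 m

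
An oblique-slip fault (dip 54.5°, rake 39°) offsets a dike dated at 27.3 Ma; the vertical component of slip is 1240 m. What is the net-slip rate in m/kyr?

dip-slip = throw / sin(dip) = 1240 / sin(54.5°) = 1523 m
net slip = dip-slip / sin(rake) = 1523 / sin(39°) = 2420 m
rate = 2420 m / 27.3 Ma = 0.0000887 m/yr = 0.0887 m/kyr

0.0887 m/kyr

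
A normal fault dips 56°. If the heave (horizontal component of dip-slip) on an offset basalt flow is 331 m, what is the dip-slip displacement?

dip-slip = heave / cos(dip) = 331 / cos(56°) = 592 m

592 m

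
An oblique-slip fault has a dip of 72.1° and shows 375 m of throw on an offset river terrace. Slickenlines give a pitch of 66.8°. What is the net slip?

dip-slip = throw / sin(dip) = 375 / sin(72.1°) = 394.1 m
net slip = dip-slip / sin(rake) = 394.1 / sin(66.8°) = 429 m

429 m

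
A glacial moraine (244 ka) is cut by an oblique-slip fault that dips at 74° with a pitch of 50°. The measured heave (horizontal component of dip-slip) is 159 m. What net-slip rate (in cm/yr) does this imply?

dip-slip = heave / cos(dip) = 159 / cos(74°) = 576.8 m
net slip = dip-slip / sin(rake) = 576.8 / sin(50°) = 753 m
rate = 753 m / 244 ka = 0.00309 m/yr = 0.309 cm/yr

0.309 cm/yr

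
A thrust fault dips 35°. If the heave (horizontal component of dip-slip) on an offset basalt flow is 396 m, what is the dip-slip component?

483 m

dip-slip = heave / cos(dip) = 396 / cos(35°) = 483 m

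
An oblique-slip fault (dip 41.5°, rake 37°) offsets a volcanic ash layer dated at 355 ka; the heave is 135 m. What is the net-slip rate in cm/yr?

0.0844 cm/yr

dip-slip = heave / cos(dip) = 135 / cos(41.5°) = 180.3 m
net slip = dip-slip / sin(rake) = 180.3 / sin(37°) = 299.5 m
rate = 299.5 m / 355 ka = 0.000844 m/yr = 0.0844 cm/yr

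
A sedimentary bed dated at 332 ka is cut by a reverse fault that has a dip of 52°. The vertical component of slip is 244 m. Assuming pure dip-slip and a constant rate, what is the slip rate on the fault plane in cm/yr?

dip-slip = throw / sin(dip) = 244 m / sin(52°) = 309.6 m
rate = 309.6 m / 332 ka = 0.000933 m/yr = 0.0933 cm/yr

0.0933 cm/yr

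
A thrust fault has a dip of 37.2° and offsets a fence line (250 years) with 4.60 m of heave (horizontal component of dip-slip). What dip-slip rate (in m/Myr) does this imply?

dip-slip = heave / cos(dip) = 4.60 m / cos(37.2°) = 5.775 m
rate = 5.775 m / 250 years = 0.0231 m/yr = 23100 m/Myr

23100 m/Myr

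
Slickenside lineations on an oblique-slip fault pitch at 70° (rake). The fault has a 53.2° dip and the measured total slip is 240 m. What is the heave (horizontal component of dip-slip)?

dip-slip = net slip × sin(rake) = 240 m × sin(70°) = 225.5 m
heave = dip-slip × cos(dip) = 225.5 × cos(53.2°) = 135 m

135 m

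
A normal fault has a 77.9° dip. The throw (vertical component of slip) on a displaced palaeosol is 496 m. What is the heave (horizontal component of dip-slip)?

106 m

heave = throw / tan(dip) = 496 / tan(77.9°) = 106 m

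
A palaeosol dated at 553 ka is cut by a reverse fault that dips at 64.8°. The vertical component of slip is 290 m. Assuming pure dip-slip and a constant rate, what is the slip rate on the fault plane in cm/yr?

0.0580 cm/yr

dip-slip = throw / sin(dip) = 290 m / sin(64.8°) = 320.5 m
rate = 320.5 m / 553 ka = 0.000580 m/yr = 0.0580 cm/yr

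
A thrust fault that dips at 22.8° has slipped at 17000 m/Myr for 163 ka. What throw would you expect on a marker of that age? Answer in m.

dip-slip = rate × time = 17000 m/Myr × 163 ka = 2771 m
throw = dip-slip × sin(dip) = 2771 × sin(22.8°) = 1070 m

1070 m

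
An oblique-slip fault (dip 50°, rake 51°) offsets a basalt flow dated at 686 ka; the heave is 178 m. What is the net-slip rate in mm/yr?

0.519 mm/yr

dip-slip = heave / cos(dip) = 178 / cos(50°) = 276.9 m
net slip = dip-slip / sin(rake) = 276.9 / sin(51°) = 356.3 m
rate = 356.3 m / 686 ka = 0.000519 m/yr = 0.519 mm/yr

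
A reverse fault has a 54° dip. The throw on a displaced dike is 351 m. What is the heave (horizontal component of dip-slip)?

heave = throw / tan(dip) = 351 / tan(54°) = 255 m

255 m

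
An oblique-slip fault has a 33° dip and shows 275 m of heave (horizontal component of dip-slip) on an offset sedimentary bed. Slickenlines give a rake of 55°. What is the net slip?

400 m

dip-slip = heave / cos(dip) = 275 / cos(33°) = 327.9 m
net slip = dip-slip / sin(rake) = 327.9 / sin(55°) = 400 m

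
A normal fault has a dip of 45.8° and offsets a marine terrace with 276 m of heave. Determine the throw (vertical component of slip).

284 m

throw = heave × tan(dip) = 276 × tan(45.8°) = 284 m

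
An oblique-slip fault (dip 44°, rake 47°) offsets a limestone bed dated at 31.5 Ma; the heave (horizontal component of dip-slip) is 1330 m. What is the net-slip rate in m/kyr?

0.0803 m/kyr

dip-slip = heave / cos(dip) = 1330 / cos(44°) = 1849 m
net slip = dip-slip / sin(rake) = 1849 / sin(47°) = 2528 m
rate = 2528 m / 31.5 Ma = 0.0000803 m/yr = 0.0803 m/kyr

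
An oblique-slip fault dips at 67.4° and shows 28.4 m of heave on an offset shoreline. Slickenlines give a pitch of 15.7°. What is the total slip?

273 m

dip-slip = heave / cos(dip) = 28.4 / cos(67.4°) = 73.90 m
net slip = dip-slip / sin(rake) = 73.90 / sin(15.7°) = 273 m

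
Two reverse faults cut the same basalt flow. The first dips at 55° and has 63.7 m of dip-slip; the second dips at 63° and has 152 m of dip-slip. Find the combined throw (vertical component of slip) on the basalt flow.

188 m

throw_A = 63.7 × sin(55°) = 52.18 m
throw_B = 152 × sin(63°) = 135.4 m
total = 52.18 + 135.4 = 188 m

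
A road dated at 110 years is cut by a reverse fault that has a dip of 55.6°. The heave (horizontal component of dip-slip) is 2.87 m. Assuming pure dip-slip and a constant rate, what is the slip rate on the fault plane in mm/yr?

dip-slip = heave / cos(dip) = 2.87 m / cos(55.6°) = 5.080 m
rate = 5.080 m / 110 years = 0.0462 m/yr = 46.2 mm/yr

46.2 mm/yr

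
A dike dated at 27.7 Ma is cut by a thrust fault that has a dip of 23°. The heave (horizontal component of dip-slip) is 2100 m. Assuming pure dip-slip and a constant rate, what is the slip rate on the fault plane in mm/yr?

dip-slip = heave / cos(dip) = 2100 m / cos(23°) = 2281 m
rate = 2281 m / 27.7 Ma = 0.0000824 m/yr = 0.0824 mm/yr

0.0824 mm/yr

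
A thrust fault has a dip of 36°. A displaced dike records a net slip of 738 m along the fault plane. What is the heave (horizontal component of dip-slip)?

597 m

heave = dip-slip × cos(dip) = 738 m × cos(36°) = 597 m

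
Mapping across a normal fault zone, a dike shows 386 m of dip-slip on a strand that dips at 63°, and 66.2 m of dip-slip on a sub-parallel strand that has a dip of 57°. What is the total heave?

211 m

heave_A = 386 × cos(63°) = 175.2 m
heave_B = 66.2 × cos(57°) = 36.06 m
total = 175.2 + 36.06 = 211 m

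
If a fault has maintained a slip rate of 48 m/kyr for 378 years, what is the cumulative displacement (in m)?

18.1 m

slip = rate × time = 48 m/kyr × 378 years = 18.1 m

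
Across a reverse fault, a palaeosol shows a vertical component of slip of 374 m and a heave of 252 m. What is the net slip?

net slip = √(throw² + heave²) = √(374² + 252²) = 451 m

451 m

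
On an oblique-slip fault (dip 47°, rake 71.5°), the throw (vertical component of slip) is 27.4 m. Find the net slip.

39.5 m

dip-slip = throw / sin(dip) = 27.4 / sin(47°) = 37.46 m
net slip = dip-slip / sin(rake) = 37.46 / sin(71.5°) = 39.5 m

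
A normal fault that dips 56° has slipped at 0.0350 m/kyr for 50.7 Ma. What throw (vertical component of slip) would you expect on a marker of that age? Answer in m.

1470 m

dip-slip = rate × time = 0.0350 m/kyr × 50.7 Ma = 1775 m
throw = dip-slip × sin(dip) = 1775 × sin(56°) = 1470 m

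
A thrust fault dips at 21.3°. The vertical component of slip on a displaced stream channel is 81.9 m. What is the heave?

heave = throw / tan(dip) = 81.9 / tan(21.3°) = 210 m

210 m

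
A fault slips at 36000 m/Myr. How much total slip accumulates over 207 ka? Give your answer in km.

7.45 km

slip = rate × time = 36000 m/Myr × 207 ka = 7450 m = 7.45 km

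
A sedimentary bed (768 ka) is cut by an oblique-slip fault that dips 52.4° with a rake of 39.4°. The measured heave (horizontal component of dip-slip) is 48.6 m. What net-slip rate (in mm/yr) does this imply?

dip-slip = heave / cos(dip) = 48.6 / cos(52.4°) = 79.65 m
net slip = dip-slip / sin(rake) = 79.65 / sin(39.4°) = 125.5 m
rate = 125.5 m / 768 ka = 0.000163 m/yr = 0.163 mm/yr

0.163 mm/yr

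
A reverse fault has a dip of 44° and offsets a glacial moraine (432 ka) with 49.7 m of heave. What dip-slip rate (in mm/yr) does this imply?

0.160 mm/yr

dip-slip = heave / cos(dip) = 49.7 m / cos(44°) = 69.09 m
rate = 69.09 m / 432 ka = 0.000160 m/yr = 0.160 mm/yr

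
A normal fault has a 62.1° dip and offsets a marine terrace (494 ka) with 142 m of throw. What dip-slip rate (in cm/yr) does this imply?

0.0325 cm/yr

dip-slip = throw / sin(dip) = 142 m / sin(62.1°) = 160.7 m
rate = 160.7 m / 494 ka = 0.000325 m/yr = 0.0325 cm/yr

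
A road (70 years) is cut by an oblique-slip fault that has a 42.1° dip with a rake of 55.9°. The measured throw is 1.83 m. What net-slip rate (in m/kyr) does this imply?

dip-slip = throw / sin(dip) = 1.83 / sin(42.1°) = 2.730 m
net slip = dip-slip / sin(rake) = 2.730 / sin(55.9°) = 3.296 m
rate = 3.296 m / 70 years = 0.0471 m/yr = 47.1 m/kyr

47.1 m/kyr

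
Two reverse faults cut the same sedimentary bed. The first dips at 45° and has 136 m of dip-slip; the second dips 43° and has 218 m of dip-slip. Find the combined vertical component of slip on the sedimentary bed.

245 m

throw_A = 136 × sin(45°) = 96.17 m
throw_B = 218 × sin(43°) = 148.7 m
total = 96.17 + 148.7 = 245 m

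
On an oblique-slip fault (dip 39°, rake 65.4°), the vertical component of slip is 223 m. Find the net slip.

390 m

dip-slip = throw / sin(dip) = 223 / sin(39°) = 354.4 m
net slip = dip-slip / sin(rake) = 354.4 / sin(65.4°) = 390 m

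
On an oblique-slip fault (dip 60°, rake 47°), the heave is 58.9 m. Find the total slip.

161 m

dip-slip = heave / cos(dip) = 58.9 / cos(60°) = 117.8 m
net slip = dip-slip / sin(rake) = 117.8 / sin(47°) = 161 m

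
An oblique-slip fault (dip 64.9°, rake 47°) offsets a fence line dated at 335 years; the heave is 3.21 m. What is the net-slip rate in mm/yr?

dip-slip = heave / cos(dip) = 3.21 / cos(64.9°) = 7.567 m
net slip = dip-slip / sin(rake) = 7.567 / sin(47°) = 10.35 m
rate = 10.35 m / 335 years = 0.0309 m/yr = 30.9 mm/yr

30.9 mm/yr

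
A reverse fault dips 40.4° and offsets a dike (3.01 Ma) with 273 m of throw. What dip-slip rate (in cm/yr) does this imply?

dip-slip = throw / sin(dip) = 273 m / sin(40.4°) = 421.2 m
rate = 421.2 m / 3.01 Ma = 0.000140 m/yr = 0.0140 cm/yr

0.0140 cm/yr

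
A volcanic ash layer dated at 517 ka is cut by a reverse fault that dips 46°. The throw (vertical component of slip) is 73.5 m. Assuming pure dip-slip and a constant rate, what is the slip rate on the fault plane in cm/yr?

0.0198 cm/yr

dip-slip = throw / sin(dip) = 73.5 m / sin(46°) = 102.2 m
rate = 102.2 m / 517 ka = 0.000198 m/yr = 0.0198 cm/yr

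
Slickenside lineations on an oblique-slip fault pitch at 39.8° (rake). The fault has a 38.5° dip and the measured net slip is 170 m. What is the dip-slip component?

109 m

dip-slip = net slip × sin(rake) = 170 m × sin(39.8°) = 109 m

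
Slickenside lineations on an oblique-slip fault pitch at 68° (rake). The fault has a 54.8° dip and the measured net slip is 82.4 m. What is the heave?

44 m

dip-slip = net slip × sin(rake) = 82.4 m × sin(68°) = 76.40 m
heave = dip-slip × cos(dip) = 76.40 × cos(54.8°) = 44 m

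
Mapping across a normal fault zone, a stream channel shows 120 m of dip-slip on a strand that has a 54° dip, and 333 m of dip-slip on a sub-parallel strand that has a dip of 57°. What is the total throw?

376 m

throw_A = 120 × sin(54°) = 97.08 m
throw_B = 333 × sin(57°) = 279.3 m
total = 97.08 + 279.3 = 376 m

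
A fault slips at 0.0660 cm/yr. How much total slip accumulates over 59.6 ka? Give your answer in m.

slip = rate × time = 0.0660 cm/yr × 59.6 ka = 39.3 m

39.3 m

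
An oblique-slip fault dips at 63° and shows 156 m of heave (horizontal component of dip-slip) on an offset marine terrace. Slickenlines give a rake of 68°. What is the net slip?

371 m

dip-slip = heave / cos(dip) = 156 / cos(63°) = 343.6 m
net slip = dip-slip / sin(rake) = 343.6 / sin(68°) = 371 m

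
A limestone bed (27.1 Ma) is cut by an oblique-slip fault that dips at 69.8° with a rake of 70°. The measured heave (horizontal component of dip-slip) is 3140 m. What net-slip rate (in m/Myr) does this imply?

dip-slip = heave / cos(dip) = 3140 / cos(69.8°) = 9094 m
net slip = dip-slip / sin(rake) = 9094 / sin(70°) = 9677 m
rate = 9677 m / 27.1 Ma = 0.000357 m/yr = 357 m/Myr

357 m/Myr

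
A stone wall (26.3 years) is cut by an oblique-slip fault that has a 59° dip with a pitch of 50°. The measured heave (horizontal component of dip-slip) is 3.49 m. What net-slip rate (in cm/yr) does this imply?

33.6 cm/yr

dip-slip = heave / cos(dip) = 3.49 / cos(59°) = 6.776 m
net slip = dip-slip / sin(rake) = 6.776 / sin(50°) = 8.846 m
rate = 8.846 m / 26.3 years = 0.336 m/yr = 33.6 cm/yr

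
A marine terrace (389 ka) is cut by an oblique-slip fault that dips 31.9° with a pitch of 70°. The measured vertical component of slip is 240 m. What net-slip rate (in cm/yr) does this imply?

0.124 cm/yr

dip-slip = throw / sin(dip) = 240 / sin(31.9°) = 454.2 m
net slip = dip-slip / sin(rake) = 454.2 / sin(70°) = 483.3 m
rate = 483.3 m / 389 ka = 0.00124 m/yr = 0.124 cm/yr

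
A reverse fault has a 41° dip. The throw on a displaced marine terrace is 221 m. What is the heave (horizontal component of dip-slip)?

heave = throw / tan(dip) = 221 / tan(41°) = 254 m

254 m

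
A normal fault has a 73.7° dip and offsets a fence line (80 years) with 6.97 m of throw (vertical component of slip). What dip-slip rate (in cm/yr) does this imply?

dip-slip = throw / sin(dip) = 6.97 m / sin(73.7°) = 7.262 m
rate = 7.262 m / 80 years = 0.0908 m/yr = 9.08 cm/yr

9.08 cm/yr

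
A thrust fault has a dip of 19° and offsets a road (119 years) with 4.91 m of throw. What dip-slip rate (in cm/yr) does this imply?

12.7 cm/yr

dip-slip = throw / sin(dip) = 4.91 m / sin(19°) = 15.08 m
rate = 15.08 m / 119 years = 0.127 m/yr = 12.7 cm/yr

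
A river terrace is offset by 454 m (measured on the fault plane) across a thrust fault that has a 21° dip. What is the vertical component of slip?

163 m

throw = dip-slip × sin(dip) = 454 m × sin(21°) = 163 m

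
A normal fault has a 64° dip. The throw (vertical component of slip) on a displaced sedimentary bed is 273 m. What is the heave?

133 m

heave = throw / tan(dip) = 273 / tan(64°) = 133 m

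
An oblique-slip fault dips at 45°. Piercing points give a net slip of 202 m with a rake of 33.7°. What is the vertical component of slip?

dip-slip = net slip × sin(rake) = 202 m × sin(33.7°) = 112.1 m
throw = dip-slip × sin(dip) = 112.1 × sin(45°) = 79.3 m

79.3 m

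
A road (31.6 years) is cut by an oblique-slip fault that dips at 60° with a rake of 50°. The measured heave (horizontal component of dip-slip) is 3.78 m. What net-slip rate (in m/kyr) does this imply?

312 m/kyr

dip-slip = heave / cos(dip) = 3.78 / cos(60°) = 7.560 m
net slip = dip-slip / sin(rake) = 7.560 / sin(50°) = 9.869 m
rate = 9.869 m / 31.6 years = 0.312 m/yr = 312 m/kyr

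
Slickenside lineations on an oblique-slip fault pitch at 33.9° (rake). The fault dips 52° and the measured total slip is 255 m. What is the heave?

dip-slip = net slip × sin(rake) = 255 m × sin(33.9°) = 142.2 m
heave = dip-slip × cos(dip) = 142.2 × cos(52°) = 87.6 m

87.6 m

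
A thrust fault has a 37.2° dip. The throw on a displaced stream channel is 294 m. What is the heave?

387 m

heave = throw / tan(dip) = 294 / tan(37.2°) = 387 m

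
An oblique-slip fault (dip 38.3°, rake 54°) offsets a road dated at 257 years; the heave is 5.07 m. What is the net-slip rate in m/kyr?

31.1 m/kyr

dip-slip = heave / cos(dip) = 5.07 / cos(38.3°) = 6.460 m
net slip = dip-slip / sin(rake) = 6.460 / sin(54°) = 7.986 m
rate = 7.986 m / 257 years = 0.0311 m/yr = 31.1 m/kyr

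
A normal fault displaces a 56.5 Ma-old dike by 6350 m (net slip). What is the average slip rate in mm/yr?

0.112 mm/yr

rate = 6350 m / 56.5 Ma = 0.000112 m/yr = 0.112 mm/yr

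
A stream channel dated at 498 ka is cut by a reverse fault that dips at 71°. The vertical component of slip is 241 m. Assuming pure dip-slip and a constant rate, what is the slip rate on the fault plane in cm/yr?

dip-slip = throw / sin(dip) = 241 m / sin(71°) = 254.9 m
rate = 254.9 m / 498 ka = 0.000512 m/yr = 0.0512 cm/yr

0.0512 cm/yr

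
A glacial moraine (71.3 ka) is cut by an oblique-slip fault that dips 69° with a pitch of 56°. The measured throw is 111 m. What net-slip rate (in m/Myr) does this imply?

2010 m/Myr

dip-slip = throw / sin(dip) = 111 / sin(69°) = 118.9 m
net slip = dip-slip / sin(rake) = 118.9 / sin(56°) = 143.4 m
rate = 143.4 m / 71.3 ka = 0.00201 m/yr = 2010 m/Myr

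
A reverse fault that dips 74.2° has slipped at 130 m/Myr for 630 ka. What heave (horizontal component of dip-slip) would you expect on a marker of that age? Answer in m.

dip-slip = rate × time = 130 m/Myr × 630 ka = 81.90 m
heave = dip-slip × cos(dip) = 81.90 × cos(74.2°) = 22.3 m

22.3 m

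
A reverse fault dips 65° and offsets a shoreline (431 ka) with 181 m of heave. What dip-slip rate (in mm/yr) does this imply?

0.994 mm/yr

dip-slip = heave / cos(dip) = 181 m / cos(65°) = 428.3 m
rate = 428.3 m / 431 ka = 0.000994 m/yr = 0.994 mm/yr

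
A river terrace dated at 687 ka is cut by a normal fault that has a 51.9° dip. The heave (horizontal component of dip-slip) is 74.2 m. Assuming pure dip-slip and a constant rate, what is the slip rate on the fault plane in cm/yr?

0.0175 cm/yr

dip-slip = heave / cos(dip) = 74.2 m / cos(51.9°) = 120.3 m
rate = 120.3 m / 687 ka = 0.000175 m/yr = 0.0175 cm/yr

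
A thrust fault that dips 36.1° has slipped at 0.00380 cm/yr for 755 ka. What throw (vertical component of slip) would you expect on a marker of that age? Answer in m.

dip-slip = rate × time = 0.00380 cm/yr × 755 ka = 28.69 m
throw = dip-slip × sin(dip) = 28.69 × sin(36.1°) = 16.9 m

16.9 m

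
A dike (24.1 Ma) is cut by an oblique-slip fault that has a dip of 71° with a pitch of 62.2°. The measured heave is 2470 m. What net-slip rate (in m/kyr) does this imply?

0.356 m/kyr

dip-slip = heave / cos(dip) = 2470 / cos(71°) = 7587 m
net slip = dip-slip / sin(rake) = 7587 / sin(62.2°) = 8577 m
rate = 8577 m / 24.1 Ma = 0.000356 m/yr = 0.356 m/kyr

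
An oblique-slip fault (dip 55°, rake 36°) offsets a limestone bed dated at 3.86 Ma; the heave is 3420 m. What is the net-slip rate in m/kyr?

dip-slip = heave / cos(dip) = 3420 / cos(55°) = 5963 m
net slip = dip-slip / sin(rake) = 5963 / sin(36°) = 10140 m
rate = 10140 m / 3.86 Ma = 0.00263 m/yr = 2.63 m/kyr

2.63 m/kyr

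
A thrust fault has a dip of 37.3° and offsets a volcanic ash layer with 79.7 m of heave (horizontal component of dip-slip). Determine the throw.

throw = heave × tan(dip) = 79.7 × tan(37.3°) = 60.7 m

60.7 m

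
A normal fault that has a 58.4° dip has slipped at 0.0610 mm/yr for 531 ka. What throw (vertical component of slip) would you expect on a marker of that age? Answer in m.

27.6 m

dip-slip = rate × time = 0.0610 mm/yr × 531 ka = 32.39 m
throw = dip-slip × sin(dip) = 32.39 × sin(58.4°) = 27.6 m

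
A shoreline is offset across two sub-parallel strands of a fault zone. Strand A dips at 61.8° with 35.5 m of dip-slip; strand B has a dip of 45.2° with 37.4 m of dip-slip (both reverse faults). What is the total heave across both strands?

heave_A = 35.5 × cos(61.8°) = 16.78 m
heave_B = 37.4 × cos(45.2°) = 26.35 m
total = 16.78 + 26.35 = 43.1 m

43.1 m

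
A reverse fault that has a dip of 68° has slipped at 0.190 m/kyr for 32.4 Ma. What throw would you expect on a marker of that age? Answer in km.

5.71 km

dip-slip = rate × time = 0.190 m/kyr × 32.4 Ma = 6156 m
throw = dip-slip × sin(dip) = 6156 × sin(68°) = 5710 m = 5.71 km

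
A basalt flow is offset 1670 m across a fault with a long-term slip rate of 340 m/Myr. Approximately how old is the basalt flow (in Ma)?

4.91 Ma

age = offset / rate = 1670 m / (340 m/Myr) = 4.91e+06 yr = 4.91 Ma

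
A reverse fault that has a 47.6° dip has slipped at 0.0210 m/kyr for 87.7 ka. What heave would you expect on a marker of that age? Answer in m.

1.24 m

dip-slip = rate × time = 0.0210 m/kyr × 87.7 ka = 1.842 m
heave = dip-slip × cos(dip) = 1.842 × cos(47.6°) = 1.24 m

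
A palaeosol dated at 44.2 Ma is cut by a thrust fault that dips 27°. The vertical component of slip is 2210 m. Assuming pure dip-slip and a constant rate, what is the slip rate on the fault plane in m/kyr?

0.110 m/kyr

dip-slip = throw / sin(dip) = 2210 m / sin(27°) = 4868 m
rate = 4868 m / 44.2 Ma = 0.000110 m/yr = 0.110 m/kyr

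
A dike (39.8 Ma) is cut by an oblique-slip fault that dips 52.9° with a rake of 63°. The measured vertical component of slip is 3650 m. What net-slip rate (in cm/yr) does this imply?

dip-slip = throw / sin(dip) = 3650 / sin(52.9°) = 4576 m
net slip = dip-slip / sin(rake) = 4576 / sin(63°) = 5136 m
rate = 5136 m / 39.8 Ma = 0.000129 m/yr = 0.0129 cm/yr

0.0129 cm/yr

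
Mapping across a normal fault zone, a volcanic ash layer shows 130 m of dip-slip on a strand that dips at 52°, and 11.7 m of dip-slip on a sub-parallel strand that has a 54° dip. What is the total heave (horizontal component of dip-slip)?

heave_A = 130 × cos(52°) = 80.04 m
heave_B = 11.7 × cos(54°) = 6.877 m
total = 80.04 + 6.877 = 86.9 m

86.9 m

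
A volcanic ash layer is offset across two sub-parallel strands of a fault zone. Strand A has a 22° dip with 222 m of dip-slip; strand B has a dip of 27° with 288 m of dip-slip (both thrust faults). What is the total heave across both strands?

heave_A = 222 × cos(22°) = 205.8 m
heave_B = 288 × cos(27°) = 256.6 m
total = 205.8 + 256.6 = 462 m

462 m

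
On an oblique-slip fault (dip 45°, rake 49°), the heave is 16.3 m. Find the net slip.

30.5 m

dip-slip = heave / cos(dip) = 16.3 / cos(45°) = 23.05 m
net slip = dip-slip / sin(rake) = 23.05 / sin(49°) = 30.5 m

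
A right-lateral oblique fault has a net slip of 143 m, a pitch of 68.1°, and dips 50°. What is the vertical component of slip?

dip-slip = net slip × sin(rake) = 143 m × sin(68.1°) = 132.7 m
throw = dip-slip × sin(dip) = 132.7 × sin(50°) = 102 m

102 m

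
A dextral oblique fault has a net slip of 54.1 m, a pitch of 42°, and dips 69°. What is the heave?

13 m

dip-slip = net slip × sin(rake) = 54.1 m × sin(42°) = 36.20 m
heave = dip-slip × cos(dip) = 36.20 × cos(69°) = 13 m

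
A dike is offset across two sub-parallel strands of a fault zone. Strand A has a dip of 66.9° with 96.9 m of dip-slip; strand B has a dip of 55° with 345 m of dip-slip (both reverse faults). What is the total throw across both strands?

372 m

throw_A = 96.9 × sin(66.9°) = 89.13 m
throw_B = 345 × sin(55°) = 282.6 m
total = 89.13 + 282.6 = 372 m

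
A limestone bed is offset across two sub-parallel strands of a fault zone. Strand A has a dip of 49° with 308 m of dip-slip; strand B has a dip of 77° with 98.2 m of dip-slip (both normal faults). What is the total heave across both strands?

224 m

heave_A = 308 × cos(49°) = 202.1 m
heave_B = 98.2 × cos(77°) = 22.09 m
total = 202.1 + 22.09 = 224 m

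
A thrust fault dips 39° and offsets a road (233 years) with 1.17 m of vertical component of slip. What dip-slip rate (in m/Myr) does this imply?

7980 m/Myr

dip-slip = throw / sin(dip) = 1.17 m / sin(39°) = 1.859 m
rate = 1.859 m / 233 years = 0.00798 m/yr = 7980 m/Myr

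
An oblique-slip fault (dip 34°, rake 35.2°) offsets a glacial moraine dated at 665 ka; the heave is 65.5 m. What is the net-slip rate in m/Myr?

dip-slip = heave / cos(dip) = 65.5 / cos(34°) = 79.01 m
net slip = dip-slip / sin(rake) = 79.01 / sin(35.2°) = 137.1 m
rate = 137.1 m / 665 ka = 0.000206 m/yr = 206 m/Myr

206 m/Myr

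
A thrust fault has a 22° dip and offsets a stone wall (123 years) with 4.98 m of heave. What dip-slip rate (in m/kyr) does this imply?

dip-slip = heave / cos(dip) = 4.98 m / cos(22°) = 5.371 m
rate = 5.371 m / 123 years = 0.0437 m/yr = 43.7 m/kyr

43.7 m/kyr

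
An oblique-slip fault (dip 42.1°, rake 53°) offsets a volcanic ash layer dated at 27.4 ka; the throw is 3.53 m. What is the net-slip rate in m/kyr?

0.241 m/kyr

dip-slip = throw / sin(dip) = 3.53 / sin(42.1°) = 5.265 m
net slip = dip-slip / sin(rake) = 5.265 / sin(53°) = 6.593 m
rate = 6.593 m / 27.4 ka = 0.000241 m/yr = 0.241 m/kyr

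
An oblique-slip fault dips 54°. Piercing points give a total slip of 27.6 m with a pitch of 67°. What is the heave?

dip-slip = net slip × sin(rake) = 27.6 m × sin(67°) = 25.41 m
heave = dip-slip × cos(dip) = 25.41 × cos(54°) = 14.9 m

14.9 m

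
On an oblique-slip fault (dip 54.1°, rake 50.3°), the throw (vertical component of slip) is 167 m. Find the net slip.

268 m

dip-slip = throw / sin(dip) = 167 / sin(54.1°) = 206.2 m
net slip = dip-slip / sin(rake) = 206.2 / sin(50.3°) = 268 m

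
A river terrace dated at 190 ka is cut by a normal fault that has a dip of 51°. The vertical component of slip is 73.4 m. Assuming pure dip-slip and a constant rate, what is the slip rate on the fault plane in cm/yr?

0.0497 cm/yr

dip-slip = throw / sin(dip) = 73.4 m / sin(51°) = 94.45 m
rate = 94.45 m / 190 ka = 0.000497 m/yr = 0.0497 cm/yr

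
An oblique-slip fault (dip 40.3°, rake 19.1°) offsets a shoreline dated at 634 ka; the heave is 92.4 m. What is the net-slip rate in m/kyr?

dip-slip = heave / cos(dip) = 92.4 / cos(40.3°) = 121.2 m
net slip = dip-slip / sin(rake) = 121.2 / sin(19.1°) = 370.3 m
rate = 370.3 m / 634 ka = 0.000584 m/yr = 0.584 m/kyr

0.584 m/kyr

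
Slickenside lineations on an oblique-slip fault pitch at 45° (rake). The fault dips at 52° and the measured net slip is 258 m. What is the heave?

dip-slip = net slip × sin(rake) = 258 m × sin(45°) = 182.4 m
heave = dip-slip × cos(dip) = 182.4 × cos(52°) = 112 m

112 m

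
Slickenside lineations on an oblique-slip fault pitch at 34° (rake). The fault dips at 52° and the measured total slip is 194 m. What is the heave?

66.8 m

dip-slip = net slip × sin(rake) = 194 m × sin(34°) = 108.5 m
heave = dip-slip × cos(dip) = 108.5 × cos(52°) = 66.8 m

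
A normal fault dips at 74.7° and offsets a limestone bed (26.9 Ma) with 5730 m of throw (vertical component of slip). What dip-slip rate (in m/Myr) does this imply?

221 m/Myr

dip-slip = throw / sin(dip) = 5730 m / sin(74.7°) = 5941 m
rate = 5941 m / 26.9 Ma = 0.000221 m/yr = 221 m/Myr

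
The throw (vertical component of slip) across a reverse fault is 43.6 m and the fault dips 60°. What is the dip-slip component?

dip-slip = throw / sin(dip) = 43.6 / sin(60°) = 50.3 m

50.3 m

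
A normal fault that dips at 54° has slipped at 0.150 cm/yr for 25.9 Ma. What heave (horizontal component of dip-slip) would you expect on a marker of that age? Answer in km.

22.8 km

dip-slip = rate × time = 0.150 cm/yr × 25.9 Ma = 38850 m
heave = dip-slip × cos(dip) = 38850 × cos(54°) = 22800 m = 22.8 km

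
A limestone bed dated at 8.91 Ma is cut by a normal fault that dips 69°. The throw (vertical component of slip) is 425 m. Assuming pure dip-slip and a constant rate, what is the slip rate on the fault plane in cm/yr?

dip-slip = throw / sin(dip) = 425 m / sin(69°) = 455.2 m
rate = 455.2 m / 8.91 Ma = 0.0000511 m/yr = 0.00511 cm/yr

0.00511 cm/yr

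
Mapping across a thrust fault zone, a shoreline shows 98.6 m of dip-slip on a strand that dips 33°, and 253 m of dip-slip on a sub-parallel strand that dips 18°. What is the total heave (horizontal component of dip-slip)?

323 m

heave_A = 98.6 × cos(33°) = 82.69 m
heave_B = 253 × cos(18°) = 240.6 m
total = 82.69 + 240.6 = 323 m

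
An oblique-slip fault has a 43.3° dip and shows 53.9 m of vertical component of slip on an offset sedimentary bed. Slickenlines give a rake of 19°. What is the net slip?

241 m

dip-slip = throw / sin(dip) = 53.9 / sin(43.3°) = 78.59 m
net slip = dip-slip / sin(rake) = 78.59 / sin(19°) = 241 m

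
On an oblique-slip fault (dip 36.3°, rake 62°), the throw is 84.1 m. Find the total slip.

161 m

dip-slip = throw / sin(dip) = 84.1 / sin(36.3°) = 142.1 m
net slip = dip-slip / sin(rake) = 142.1 / sin(62°) = 161 m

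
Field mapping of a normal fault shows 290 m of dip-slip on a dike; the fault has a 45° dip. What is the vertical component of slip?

throw = dip-slip × sin(dip) = 290 m × sin(45°) = 205 m

205 m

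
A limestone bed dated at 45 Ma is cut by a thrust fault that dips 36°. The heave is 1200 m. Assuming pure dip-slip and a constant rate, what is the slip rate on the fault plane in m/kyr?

0.0330 m/kyr

dip-slip = heave / cos(dip) = 1200 m / cos(36°) = 1483 m
rate = 1483 m / 45 Ma = 0.0000330 m/yr = 0.0330 m/kyr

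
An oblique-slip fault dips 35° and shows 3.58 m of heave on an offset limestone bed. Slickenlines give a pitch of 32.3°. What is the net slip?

8.18 m

dip-slip = heave / cos(dip) = 3.58 / cos(35°) = 4.370 m
net slip = dip-slip / sin(rake) = 4.370 / sin(32.3°) = 8.18 m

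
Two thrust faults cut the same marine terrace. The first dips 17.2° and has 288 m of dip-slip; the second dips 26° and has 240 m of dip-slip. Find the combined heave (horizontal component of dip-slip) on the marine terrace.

491 m

heave_A = 288 × cos(17.2°) = 275.1 m
heave_B = 240 × cos(26°) = 215.7 m
total = 275.1 + 215.7 = 491 m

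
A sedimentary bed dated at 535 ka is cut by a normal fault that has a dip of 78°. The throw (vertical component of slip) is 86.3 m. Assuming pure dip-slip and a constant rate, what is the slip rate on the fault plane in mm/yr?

dip-slip = throw / sin(dip) = 86.3 m / sin(78°) = 88.23 m
rate = 88.23 m / 535 ka = 0.000165 m/yr = 0.165 mm/yr

0.165 mm/yr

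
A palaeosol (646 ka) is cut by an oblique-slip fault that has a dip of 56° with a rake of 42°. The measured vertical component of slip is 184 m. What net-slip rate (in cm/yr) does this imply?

dip-slip = throw / sin(dip) = 184 / sin(56°) = 221.9 m
net slip = dip-slip / sin(rake) = 221.9 / sin(42°) = 331.7 m
rate = 331.7 m / 646 ka = 0.000513 m/yr = 0.0513 cm/yr

0.0513 cm/yr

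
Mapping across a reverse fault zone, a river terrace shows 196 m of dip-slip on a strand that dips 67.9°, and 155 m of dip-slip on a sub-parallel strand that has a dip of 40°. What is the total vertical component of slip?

throw_A = 196 × sin(67.9°) = 181.6 m
throw_B = 155 × sin(40°) = 99.63 m
total = 181.6 + 99.63 = 281 m

281 m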